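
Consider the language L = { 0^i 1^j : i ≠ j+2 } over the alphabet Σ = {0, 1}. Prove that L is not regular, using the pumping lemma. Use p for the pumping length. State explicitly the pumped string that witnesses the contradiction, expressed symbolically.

Suppose for contradiction that L is regular, and let p be the pumping length.
Choose w = 0^p 1^{p+p!-2}. Since p ≠ (p+p!-2)+2 = p+p!, w ∈ L; and |w| ≥ p.
By the pumping lemma, w = xyz with |xy| ≤ p and |y| ≥ 1.
Because |xy| ≤ p and w begins with p copies of 0, we have y = 0^k with 1 ≤ k ≤ p.
Since 1 ≤ k ≤ p, k divides p!; set t = 1 + p!/k. Then xy^t z has p + (p!/k)·k = p + p! copies of 0. Now the 0-count is p+p! and (1-count)+2 = (p+p!-2)+2 = p+p!, so i ≠ j+2 fails. So xy^t z = 0^{p+p!} 1^{p+p!-2} ∉ L.
Contradiction. Therefore L is not regular.

0^{p+p!} 1^{p+p!-2}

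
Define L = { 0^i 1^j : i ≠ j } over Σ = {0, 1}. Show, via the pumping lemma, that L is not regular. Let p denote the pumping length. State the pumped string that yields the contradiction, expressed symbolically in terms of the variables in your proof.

0^{p+p!} 1^{p+p!}

Assume L is regular; let p be its pumping constant.
Choose w = 0^p 1^{p+p!}. Since p ≠ p+p!, w ∈ L; and |w| ≥ p.
By the pumping lemma, w = xyz with |xy| ≤ p and |y| > 0.
Because |xy| ≤ p and w begins with p copies of 0, we have y = 0^k with 1 ≤ k ≤ p.
Since 1 ≤ k ≤ p, k divides p!; set t = 1 + p!/k. Then xy^t z has p + (p!/k)·k = p + p! copies of 0. Now the 0-count equals the 1-count, so i ≠ j fails. So xy^t z = 0^{p+p!} 1^{p+p!} ∉ L.
This contradicts the pumping lemma, so L is not regular.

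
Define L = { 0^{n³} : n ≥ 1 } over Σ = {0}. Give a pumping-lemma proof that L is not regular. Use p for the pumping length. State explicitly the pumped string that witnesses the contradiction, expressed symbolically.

0^{p³+k}

Suppose for contradiction that L is regular, and let p be the pumping length.
Take w = 0^{p³} ∈ L with |w| = p³ ≥ p.
Write w = xyz as guaranteed by the lemma, with |xy| ≤ p and |y| > 0.
Then y = 0^k for some k with 1 ≤ k ≤ p.
Pump with i = 2: xy^2z = 0^{p³+k}. Since 1 ≤ k ≤ p, p³ < p³+k ≤ p³+p < p³+3p²+3p+1 = (p+1)³, so p³+k is not a perfect cube. So xy^2z ∉ L.
Contradiction. Therefore L is not regular.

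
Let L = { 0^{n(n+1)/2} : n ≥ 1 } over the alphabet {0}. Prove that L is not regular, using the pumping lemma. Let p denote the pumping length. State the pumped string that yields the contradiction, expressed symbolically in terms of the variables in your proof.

Suppose for contradiction that L is regular, and let p be the pumping length.
Take w = 0^{p(p+1)/2} ∈ L with |w| = p(p+1)/2 ≥ p.
Write w = xyz as guaranteed by the lemma, with |xy| ≤ p and |y| ≥ 1.
Then y = 0^k for some k with 1 ≤ k ≤ p.
Pump with i = 2: xy^2z = 0^{p(p+1)/2+k}. Since 1 ≤ k ≤ p, p(p+1)/2 < p(p+1)/2+k ≤ p(p+1)/2+p < (p+1)(p+2)/2, so p(p+1)/2+k is strictly between consecutive triangular numbers. So xy^2z ∉ L.
This is a contradiction; hence L is not regular.

0^{p(p+1)/2+k}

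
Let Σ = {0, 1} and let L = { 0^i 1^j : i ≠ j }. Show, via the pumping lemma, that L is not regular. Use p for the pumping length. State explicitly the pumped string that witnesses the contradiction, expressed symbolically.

Assume L is regular. Let p be the pumping length given by the pumping lemma.
Choose w = 0^p 1^{p+p!}. Since p ≠ p+p!, w ∈ L; and |w| ≥ p.
The pumping lemma gives a decomposition w = xyz where |xy| ≤ p and y is nonempty.
Since the first p symbols of w are all 0's and |xy| ≤ p, y lies entirely in the leading 0-block: y = 0^k for some k with 1 ≤ k ≤ p.
Since 1 ≤ k ≤ p, k divides p!; set t = 1 + p!/k. Then xy^t z has p + (p!/k)·k = p + p! copies of 0. Now the 0-count equals the 1-count, so i ≠ j fails. So xy^t z = 0^{p+p!} 1^{p+p!} ∉ L.
Contradiction. Therefore L is not regular.

0^{p+p!} 1^{p+p!}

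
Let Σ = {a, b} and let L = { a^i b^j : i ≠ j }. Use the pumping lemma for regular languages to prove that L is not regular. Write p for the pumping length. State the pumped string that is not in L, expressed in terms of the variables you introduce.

a^{p+p!} b^{p+p!}

Assume L is regular. Let p be the pumping length given by the pumping lemma.
Choose w = a^p b^{p+p!}. Since p ≠ p+p!, w ∈ L; and |w| ≥ p.
The pumping lemma gives a decomposition w = xyz where |xy| ≤ p and y is nonempty.
The first p characters of w are a's, so xy (and hence y) consists only of a's. Write y = a^k, 1 ≤ k ≤ p.
Since 1 ≤ k ≤ p, k divides p!; set t = 1 + p!/k. Then xy^t z has p + (p!/k)·k = p + p! copies of a. Now the a-count equals the b-count, so i ≠ j fails. So xy^t z = a^{p+p!} b^{p+p!} ∉ L.
This is a contradiction; hence L is not regular.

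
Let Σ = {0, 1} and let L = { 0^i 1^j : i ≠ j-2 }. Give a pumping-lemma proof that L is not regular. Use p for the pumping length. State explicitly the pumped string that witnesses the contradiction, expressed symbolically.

Suppose for contradiction that L is regular, and let p be the pumping length.
Choose w = 0^p 1^{p+p!+2}. Since p ≠ (p+p!+2)-2 = p+p!, w ∈ L; and |w| ≥ p.
The pumping lemma gives a decomposition w = xyz where |xy| ≤ p and |y| ≥ 1.
The first p characters of w are 0's, so xy (and hence y) consists only of 0's. Write y = 0^k, 1 ≤ k ≤ p.
Since 1 ≤ k ≤ p, k divides p!; set t = 1 + p!/k. Then xy^t z has p + (p!/k)·k = p + p! copies of 0. Now the 0-count is p+p! and (1-count)-2 = (p+p!+2)-2 = p+p!, so i ≠ j-2 fails. So xy^t z = 0^{p+p!} 1^{p+p!+2} ∉ L.
This contradicts the pumping lemma, so L is not regular.

0^{p+p!} 1^{p+p!+2}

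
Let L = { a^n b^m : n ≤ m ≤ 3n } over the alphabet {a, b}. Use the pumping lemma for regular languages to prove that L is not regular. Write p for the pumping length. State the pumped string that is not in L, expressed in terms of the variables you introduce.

Assume L is regular; let p be its pumping constant.
Take w = a^p b^p ∈ L (since p ≤ p ≤ 3p), with |w| = 2p ≥ p.
The pumping lemma gives a decomposition w = xyz where |xy| ≤ p and |y| > 0.
The first p characters of w are a's, so xy (and hence y) consists only of a's. Write y = a^k, 1 ≤ k ≤ p.
Pump with i = 2: xy^2z = a^{p+k} b^p. Now n = p+k > p = m, so the condition n ≤ m fails. Thus xy^2z ∉ L.
This contradicts the pumping lemma, so L is not regular.

a^{p+k} b^p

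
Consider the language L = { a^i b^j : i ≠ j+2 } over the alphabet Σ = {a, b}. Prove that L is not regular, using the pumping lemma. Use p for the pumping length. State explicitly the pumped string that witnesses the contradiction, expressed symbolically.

Suppose for contradiction that L is regular, and let p be the pumping length.
Choose w = a^p b^{p+p!-2}. Since p ≠ (p+p!-2)+2 = p+p!, w ∈ L; and |w| ≥ p.
By the pumping lemma, w = xyz with |xy| ≤ p and |y| ≥ 1.
The first p characters of w are a's, so xy (and hence y) consists only of a's. Write y = a^k, 1 ≤ k ≤ p.
Since 1 ≤ k ≤ p, k divides p!; set t = 1 + p!/k. Then xy^t z has p + (p!/k)·k = p + p! copies of a. Now the a-count is p+p! and (b-count)+2 = (p+p!-2)+2 = p+p!, so i ≠ j+2 fails. So xy^t z = a^{p+p!} b^{p+p!-2} ∉ L.
Contradiction. Therefore L is not regular.

a^{p+p!} b^{p+p!-2}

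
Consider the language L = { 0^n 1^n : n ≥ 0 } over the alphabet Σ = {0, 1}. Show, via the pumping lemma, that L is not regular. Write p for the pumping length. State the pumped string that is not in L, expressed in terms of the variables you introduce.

Assume L is regular; let p be its pumping constant.
Take w = 0^p 1^p. Then w ∈ L and |w| = 2p ≥ p.
By the pumping lemma, w = xyz with |xy| ≤ p and y is nonempty.
The first p characters of w are 0's, so xy (and hence y) consists only of 0's. Write y = 0^k, 1 ≤ k ≤ p.
Pump with i = 2: xy^2z = 0^{p+k} 1^p. For this to lie in L we would need p = p+k, which forces k = 0. But k ≥ 1, so xy^2z ∉ L.
This contradicts the pumping lemma, so L is not regular.

0^{p+k} 1^p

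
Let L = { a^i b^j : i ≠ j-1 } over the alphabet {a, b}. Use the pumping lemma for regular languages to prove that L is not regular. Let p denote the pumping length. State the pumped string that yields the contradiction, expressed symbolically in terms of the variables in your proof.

a^{p+p!} b^{p+p!+1}

Toward a contradiction, assume L is regular with pumping length p.
Choose w = a^p b^{p+p!+1}. Since p ≠ (p+p!+1)-1 = p+p!, w ∈ L; and |w| ≥ p.
The pumping lemma gives a decomposition w = xyz where |xy| ≤ p and |y| ≥ 1.
The first p characters of w are a's, so xy (and hence y) consists only of a's. Write y = a^k, 1 ≤ k ≤ p.
Since 1 ≤ k ≤ p, k divides p!; set t = 1 + p!/k. Then xy^t z has p + (p!/k)·k = p + p! copies of a. Now the a-count is p+p! and (b-count)-1 = (p+p!+1)-1 = p+p!, so i ≠ j-1 fails. So xy^t z = a^{p+p!} b^{p+p!+1} ∉ L.
Contradiction. Therefore L is not regular.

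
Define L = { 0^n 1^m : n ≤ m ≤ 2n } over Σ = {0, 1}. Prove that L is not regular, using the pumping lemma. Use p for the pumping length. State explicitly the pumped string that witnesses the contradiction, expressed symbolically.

0^{p+k} 1^p

Toward a contradiction, assume L is regular with pumping length p.
Take w = 0^p 1^p ∈ L (since p ≤ p ≤ 2p), with |w| = 2p ≥ p.
The pumping lemma gives a decomposition w = xyz where |xy| ≤ p and y is nonempty.
Since the first p symbols of w are all 0's and |xy| ≤ p, y lies entirely in the leading 0-block: y = 0^k for some k with 1 ≤ k ≤ p.
Pump with i = 2: xy^2z = 0^{p+k} 1^p. Now n = p+k > p = m, so the condition n ≤ m fails. Thus xy^2z ∉ L.
This is a contradiction; hence L is not regular.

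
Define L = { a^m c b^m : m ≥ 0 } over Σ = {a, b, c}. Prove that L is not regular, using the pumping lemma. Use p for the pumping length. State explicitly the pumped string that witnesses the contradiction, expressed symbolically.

Assume L is regular. Let p be the pumping length given by the pumping lemma.
Take w = a^p c b^p ∈ L with |w| = 2p+1 ≥ p.
The pumping lemma gives a decomposition w = xyz where |xy| ≤ p and |y| > 0.
Since the first p symbols of w are all a's and |xy| ≤ p, y lies entirely in the leading a-block: y = a^k for some k with 1 ≤ k ≤ p.
Pump with i = 2: xy^2z = a^{p+k} c b^p, which would require p+k = p. But k ≥ 1, so xy^2z ∉ L.
This contradicts the pumping lemma, so L is not regular.

a^{p+k} c b^p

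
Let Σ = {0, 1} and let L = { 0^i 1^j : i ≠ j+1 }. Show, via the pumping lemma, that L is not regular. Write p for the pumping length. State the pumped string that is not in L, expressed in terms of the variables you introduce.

Suppose for contradiction that L is regular, and let p be the pumping length.
Choose w = 0^p 1^{p+p!-1}. Since p ≠ (p+p!-1)+1 = p+p!, w ∈ L; and |w| ≥ p.
Write w = xyz as guaranteed by the lemma, with |xy| ≤ p and |y| > 0.
The first p characters of w are 0's, so xy (and hence y) consists only of 0's. Write y = 0^k, 1 ≤ k ≤ p.
Since 1 ≤ k ≤ p, k divides p!; set t = 1 + p!/k. Then xy^t z has p + (p!/k)·k = p + p! copies of 0. Now the 0-count is p+p! and (1-count)+1 = (p+p!-1)+1 = p+p!, so i ≠ j+1 fails. So xy^t z = 0^{p+p!} 1^{p+p!-1} ∉ L.
Contradiction. Therefore L is not regular.

0^{p+p!} 1^{p+p!-1}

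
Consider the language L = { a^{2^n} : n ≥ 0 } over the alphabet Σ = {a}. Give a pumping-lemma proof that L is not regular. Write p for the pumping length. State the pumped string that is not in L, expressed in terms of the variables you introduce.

Toward a contradiction, assume L is regular with pumping length p.
Take w = a^{2^p} ∈ L with |w| = 2^p ≥ p.
The pumping lemma gives a decomposition w = xyz where |xy| ≤ p and |y| > 0.
Then y = a^k for some k with 1 ≤ k ≤ p.
Pump with i = 2: xy^2z = a^{2^p+k}. Since 1 ≤ k ≤ p < 2^p, we have 2^p < 2^p+k < 2^{p+1}, so 2^p+k is not a power of 2. So xy^2z ∉ L.
This is a contradiction; hence L is not regular.

a^{2^p+k}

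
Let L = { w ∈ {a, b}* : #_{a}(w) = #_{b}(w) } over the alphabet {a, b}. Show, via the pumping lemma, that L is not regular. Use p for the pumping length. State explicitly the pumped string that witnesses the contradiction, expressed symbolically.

a^{p+k} b^p

Assume L is regular; let p be its pumping constant.
Choose w = a^p b^p ∈ L with |w| = 2p ≥ p.
By the pumping lemma, w = xyz with |xy| ≤ p and y is nonempty.
The first p characters of w are a's, so xy (and hence y) consists only of a's. Write y = a^k, 1 ≤ k ≤ p.
Pump with i = 2: xy^2z = a^{p+k} b^p has p+k occurrences of a but only p of b. Since k ≥ 1 the counts differ, so xy^2z ∉ L.
This contradicts the pumping lemma, so L is not regular.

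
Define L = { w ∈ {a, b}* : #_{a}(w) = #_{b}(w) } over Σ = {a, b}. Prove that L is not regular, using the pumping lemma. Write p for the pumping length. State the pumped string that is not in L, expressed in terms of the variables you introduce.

Assume L is regular; let p be its pumping constant.
Choose w = a^p b^p ∈ L with |w| = 2p ≥ p.
Write w = xyz as guaranteed by the lemma, with |xy| ≤ p and |y| > 0.
Since the first p symbols of w are all a's and |xy| ≤ p, y lies entirely in the leading a-block: y = a^k for some k with 1 ≤ k ≤ p.
Pump with i = 2: xy^2z = a^{p+k} b^p has p+k occurrences of a but only p of b. Since k ≥ 1 the counts differ, so xy^2z ∉ L.
This contradicts the pumping lemma, so L is not regular.

a^{p+k} b^p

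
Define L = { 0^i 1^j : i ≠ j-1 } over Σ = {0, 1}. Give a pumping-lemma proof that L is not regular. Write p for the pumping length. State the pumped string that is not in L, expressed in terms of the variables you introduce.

Assume L is regular; let p be its pumping constant.
Choose w = 0^p 1^{p+p!+1}. Since p ≠ (p+p!+1)-1 = p+p!, w ∈ L; and |w| ≥ p.
Write w = xyz as guaranteed by the lemma, with |xy| ≤ p and |y| ≥ 1.
Because |xy| ≤ p and w begins with p copies of 0, we have y = 0^k with 1 ≤ k ≤ p.
Since 1 ≤ k ≤ p, k divides p!; set t = 1 + p!/k. Then xy^t z has p + (p!/k)·k = p + p! copies of 0. Now the 0-count is p+p! and (1-count)-1 = (p+p!+1)-1 = p+p!, so i ≠ j-1 fails. So xy^t z = 0^{p+p!} 1^{p+p!+1} ∉ L.
This contradicts the pumping lemma, so L is not regular.

0^{p+p!} 1^{p+p!+1}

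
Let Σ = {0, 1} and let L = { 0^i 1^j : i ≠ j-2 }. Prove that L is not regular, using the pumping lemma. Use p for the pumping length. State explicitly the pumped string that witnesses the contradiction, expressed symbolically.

0^{p+p!} 1^{p+p!+2}

Assume L is regular; let p be its pumping constant.
Choose w = 0^p 1^{p+p!+2}. Since p ≠ (p+p!+2)-2 = p+p!, w ∈ L; and |w| ≥ p.
The pumping lemma gives a decomposition w = xyz where |xy| ≤ p and y is nonempty.
Since the first p symbols of w are all 0's and |xy| ≤ p, y lies entirely in the leading 0-block: y = 0^k for some k with 1 ≤ k ≤ p.
Since 1 ≤ k ≤ p, k divides p!; set t = 1 + p!/k. Then xy^t z has p + (p!/k)·k = p + p! copies of 0. Now the 0-count is p+p! and (1-count)-2 = (p+p!+2)-2 = p+p!, so i ≠ j-2 fails. So xy^t z = 0^{p+p!} 1^{p+p!+2} ∉ L.
This contradicts the pumping lemma, so L is not regular.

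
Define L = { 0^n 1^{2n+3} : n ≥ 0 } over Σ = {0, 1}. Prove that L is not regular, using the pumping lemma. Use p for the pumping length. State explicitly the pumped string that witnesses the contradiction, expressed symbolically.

0^{p+k} 1^{2p+3}

Assume L is regular. Let p be the pumping length given by the pumping lemma.
Take w = 0^p 1^{2p+3}. Then w ∈ L and |w| = 3p+3 ≥ p.
The pumping lemma gives a decomposition w = xyz where |xy| ≤ p and y is nonempty.
The first p characters of w are 0's, so xy (and hence y) consists only of 0's. Write y = 0^k, 1 ≤ k ≤ p.
Pump with i = 2: xy^2z = 0^{p+k} 1^{2p+3}. For this to lie in L we would need 2p+3 = 2(p+k)+3, which forces k = 0. But k ≥ 1, so xy^2z ∉ L.
This contradicts the pumping lemma, so L is not regular.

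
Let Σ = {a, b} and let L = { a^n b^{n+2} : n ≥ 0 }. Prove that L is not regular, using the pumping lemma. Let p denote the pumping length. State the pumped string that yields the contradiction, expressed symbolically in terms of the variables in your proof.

Assume L is regular; let p be its pumping constant.
Take w = a^p b^{p+2}. Then w ∈ L and |w| = 2p+2 ≥ p.
Write w = xyz as guaranteed by the lemma, with |xy| ≤ p and |y| ≥ 1.
Because |xy| ≤ p and w begins with p copies of a, we have y = a^k with 1 ≤ k ≤ p.
Pump with i = 2: xy^2z = a^{p+k} b^{p+2}. For this to lie in L we would need p+2 = (p+k)+2, which forces k = 0. But k ≥ 1, so xy^2z ∉ L.
This contradicts the pumping lemma, so L is not regular.

a^{p+k} b^{p+2}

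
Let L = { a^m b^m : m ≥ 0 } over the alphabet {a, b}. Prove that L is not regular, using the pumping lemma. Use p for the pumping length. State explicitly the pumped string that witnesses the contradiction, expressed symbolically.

Toward a contradiction, assume L is regular with pumping length p.
Take w = a^p b^p. Then w ∈ L and |w| = 2p ≥ p.
By the pumping lemma, w = xyz with |xy| ≤ p and |y| ≥ 1.
The first p characters of w are a's, so xy (and hence y) consists only of a's. Write y = a^k, 1 ≤ k ≤ p.
Pump with i = 2: xy^2z = a^{p+k} b^p. For this to lie in L we would need p = p+k, which forces k = 0. But k ≥ 1, so xy^2z ∉ L.
This contradicts the pumping lemma, so L is not regular.

a^{p+k} b^p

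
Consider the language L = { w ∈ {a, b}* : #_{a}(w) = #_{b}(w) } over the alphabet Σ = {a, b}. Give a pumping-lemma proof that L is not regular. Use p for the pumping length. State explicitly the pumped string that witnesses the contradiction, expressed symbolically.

Suppose for contradiction that L is regular, and let p be the pumping length.
Choose w = a^p b^p ∈ L with |w| = 2p ≥ p.
By the pumping lemma, w = xyz with |xy| ≤ p and |y| ≥ 1.
Because |xy| ≤ p and w begins with p copies of a, we have y = a^k with 1 ≤ k ≤ p.
Pump with i = 2: xy^2z = a^{p+k} b^p has p+k occurrences of a but only p of b. Since k ≥ 1 the counts differ, so xy^2z ∉ L.
This contradicts the pumping lemma, so L is not regular.

a^{p+k} b^p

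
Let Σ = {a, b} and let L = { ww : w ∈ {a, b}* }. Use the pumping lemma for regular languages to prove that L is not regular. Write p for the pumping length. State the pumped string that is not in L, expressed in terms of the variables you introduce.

Toward a contradiction, assume L is regular with pumping length p.
Take w = a^p b^p a^p b^p = uu where u = a^pb^p; then w ∈ L and |w| = 4p ≥ p.
The pumping lemma gives a decomposition w = xyz where |xy| ≤ p and |y| > 0.
Since the first p symbols of w are all a's and |xy| ≤ p, y lies entirely in the leading a-block: y = a^k for some k with 1 ≤ k ≤ p.
Pump with i = 2: xy^2z = a^{p+k} b^p a^p b^p, of length 4p+k. Suppose this equals vv. The string starts with a and ends with b, so v does too; thus the boundary between the two copies of v is a b→a transition. There is exactly one such transition, at position 2p+k, so |v| = 2p+k and |vv| = 4p+2k ≠ 4p+k since k ≥ 1. So xy^2z ∉ L.
This is a contradiction; hence L is not regular.

a^{p+k} b^p a^p b^p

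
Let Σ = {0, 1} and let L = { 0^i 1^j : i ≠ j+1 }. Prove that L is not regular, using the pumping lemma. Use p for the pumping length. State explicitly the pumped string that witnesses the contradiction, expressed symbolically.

Toward a contradiction, assume L is regular with pumping length p.
Choose w = 0^p 1^{p+p!-1}. Since p ≠ (p+p!-1)+1 = p+p!, w ∈ L; and |w| ≥ p.
Write w = xyz as guaranteed by the lemma, with |xy| ≤ p and |y| > 0.
Because |xy| ≤ p and w begins with p copies of 0, we have y = 0^k with 1 ≤ k ≤ p.
Since 1 ≤ k ≤ p, k divides p!; set t = 1 + p!/k. Then xy^t z has p + (p!/k)·k = p + p! copies of 0. Now the 0-count is p+p! and (1-count)+1 = (p+p!-1)+1 = p+p!, so i ≠ j+1 fails. So xy^t z = 0^{p+p!} 1^{p+p!-1} ∉ L.
This contradicts the pumping lemma, so L is not regular.

0^{p+p!} 1^{p+p!-1}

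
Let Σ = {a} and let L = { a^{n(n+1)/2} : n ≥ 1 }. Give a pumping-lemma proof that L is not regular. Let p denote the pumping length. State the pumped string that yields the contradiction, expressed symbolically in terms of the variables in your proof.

a^{p(p+1)/2+k}

Assume L is regular. Let p be the pumping length given by the pumping lemma.
Take w = a^{p(p+1)/2} ∈ L with |w| = p(p+1)/2 ≥ p.
By the pumping lemma, w = xyz with |xy| ≤ p and |y| ≥ 1.
Then y = a^k for some k with 1 ≤ k ≤ p.
Pump with i = 2: xy^2z = a^{p(p+1)/2+k}. Since 1 ≤ k ≤ p, p(p+1)/2 < p(p+1)/2+k ≤ p(p+1)/2+p < (p+1)(p+2)/2, so p(p+1)/2+k is strictly between consecutive triangular numbers. So xy^2z ∉ L.
This is a contradiction; hence L is not regular.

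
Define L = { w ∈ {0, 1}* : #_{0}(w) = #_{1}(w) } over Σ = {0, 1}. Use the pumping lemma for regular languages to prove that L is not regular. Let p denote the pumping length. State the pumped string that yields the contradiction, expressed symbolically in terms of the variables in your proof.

Assume L is regular; let p be its pumping constant.
Choose w = 0^p 1^p ∈ L with |w| = 2p ≥ p.
The pumping lemma gives a decomposition w = xyz where |xy| ≤ p and |y| ≥ 1.
Since the first p symbols of w are all 0's and |xy| ≤ p, y lies entirely in the leading 0-block: y = 0^k for some k with 1 ≤ k ≤ p.
Pump with i = 2: xy^2z = 0^{p+k} 1^p has p+k occurrences of 0 but only p of 1. Since k ≥ 1 the counts differ, so xy^2z ∉ L.
This contradicts the pumping lemma, so L is not regular.

0^{p+k} 1^p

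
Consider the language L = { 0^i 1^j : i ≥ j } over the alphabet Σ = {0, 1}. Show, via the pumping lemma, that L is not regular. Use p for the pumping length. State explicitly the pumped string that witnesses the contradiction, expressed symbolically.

Assume L is regular; let p be its pumping constant.
Choose w = 0^p 1^p ∈ L, with |w| = 2p ≥ p.
Write w = xyz as guaranteed by the lemma, with |xy| ≤ p and |y| > 0.
The first p characters of w are 0's, so xy (and hence y) consists only of 0's. Write y = 0^k, 1 ≤ k ≤ p.
Consider xy^0z = xz = 0^{p-k} 1^p. Since k ≥ 1, the 0-count p-k is less than p, so i ≥ j fails; thus xz ∉ L.
Contradiction. Therefore L is not regular.

0^{p-k} 1^p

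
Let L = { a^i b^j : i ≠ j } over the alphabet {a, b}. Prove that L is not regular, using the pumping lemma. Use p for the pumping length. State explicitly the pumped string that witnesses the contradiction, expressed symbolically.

Suppose for contradiction that L is regular, and let p be the pumping length.
Choose w = a^p b^{p+p!}. Since p ≠ p+p!, w ∈ L; and |w| ≥ p.
Write w = xyz as guaranteed by the lemma, with |xy| ≤ p and |y| ≥ 1.
The first p characters of w are a's, so xy (and hence y) consists only of a's. Write y = a^k, 1 ≤ k ≤ p.
Since 1 ≤ k ≤ p, k divides p!; set t = 1 + p!/k. Then xy^t z has p + (p!/k)·k = p + p! copies of a. Now the a-count equals the b-count, so i ≠ j fails. So xy^t z = a^{p+p!} b^{p+p!} ∉ L.
Contradiction. Therefore L is not regular.

a^{p+p!} b^{p+p!}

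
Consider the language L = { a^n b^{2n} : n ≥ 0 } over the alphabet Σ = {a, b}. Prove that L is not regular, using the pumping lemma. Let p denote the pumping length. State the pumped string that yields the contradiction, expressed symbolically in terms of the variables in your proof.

Toward a contradiction, assume L is regular with pumping length p.
Choose w = a^p b^{2p}, which is in L with |w| = 3p ≥ p.
The pumping lemma gives a decomposition w = xyz where |xy| ≤ p and |y| > 0.
The first p characters of w are a's, so xy (and hence y) consists only of a's. Write y = a^k, 1 ≤ k ≤ p.
Pump with i = 2: xy^2z = a^{p+k} b^{2p}. For this to lie in L we would need 2p = 2(p+k), which forces k = 0. But k ≥ 1, so xy^2z ∉ L.
This contradicts the pumping lemma, so L is not regular.

a^{p+k} b^{2p}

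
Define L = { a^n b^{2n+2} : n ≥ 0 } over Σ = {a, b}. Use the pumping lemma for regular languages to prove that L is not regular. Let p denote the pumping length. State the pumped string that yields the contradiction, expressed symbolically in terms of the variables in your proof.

Assume L is regular; let p be its pumping constant.
Let w = a^p b^{2p+2} ∈ L; note |w| = 3p+2 ≥ p.
The pumping lemma gives a decomposition w = xyz where |xy| ≤ p and |y| ≥ 1.
Because |xy| ≤ p and w begins with p copies of a, we have y = a^k with 1 ≤ k ≤ p.
Pump with i = 2: xy^2z = a^{p+k} b^{2p+2}. For this to lie in L we would need 2p+2 = 2(p+k)+2, which forces k = 0. But k ≥ 1, so xy^2z ∉ L.
This contradicts the pumping lemma, so L is not regular.

a^{p+k} b^{2p+2}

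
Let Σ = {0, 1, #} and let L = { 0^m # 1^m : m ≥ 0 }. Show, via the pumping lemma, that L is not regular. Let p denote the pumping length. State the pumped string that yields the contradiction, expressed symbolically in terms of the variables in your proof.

Suppose for contradiction that L is regular, and let p be the pumping length.
Take w = 0^p # 1^p ∈ L with |w| = 2p+1 ≥ p.
The pumping lemma gives a decomposition w = xyz where |xy| ≤ p and y is nonempty.
Because |xy| ≤ p and w begins with p copies of 0, we have y = 0^k with 1 ≤ k ≤ p.
Pump with i = 2: xy^2z = 0^{p+k} # 1^p, which would require p+k = p. But k ≥ 1, so xy^2z ∉ L.
This is a contradiction; hence L is not regular.

0^{p+k} # 1^p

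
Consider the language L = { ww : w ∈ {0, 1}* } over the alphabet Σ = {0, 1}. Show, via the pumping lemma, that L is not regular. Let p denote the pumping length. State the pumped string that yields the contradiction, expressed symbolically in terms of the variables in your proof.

Suppose for contradiction that L is regular, and let p be the pumping length.
Take w = 0^p 1^p 0^p 1^p = uu where u = 0^p1^p; then w ∈ L and |w| = 4p ≥ p.
The pumping lemma gives a decomposition w = xyz where |xy| ≤ p and y is nonempty.
Since the first p symbols of w are all 0's and |xy| ≤ p, y lies entirely in the leading 0-block: y = 0^k for some k with 1 ≤ k ≤ p.
Pump with i = 2: xy^2z = 0^{p+k} 1^p 0^p 1^p, of length 4p+k. Suppose this equals vv. The string starts with 0 and ends with 1, so v does too; thus the boundary between the two copies of v is a 1→0 transition. There is exactly one such transition, at position 2p+k, so |v| = 2p+k and |vv| = 4p+2k ≠ 4p+k since k ≥ 1. So xy^2z ∉ L.
This is a contradiction; hence L is not regular.

0^{p+k} 1^p 0^p 1^p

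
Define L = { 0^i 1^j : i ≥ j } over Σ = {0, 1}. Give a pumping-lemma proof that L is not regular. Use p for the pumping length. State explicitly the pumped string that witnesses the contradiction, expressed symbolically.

0^{p-k} 1^p

Assume L is regular; let p be its pumping constant.
Choose w = 0^p 1^p ∈ L, with |w| = 2p ≥ p.
The pumping lemma gives a decomposition w = xyz where |xy| ≤ p and y is nonempty.
Because |xy| ≤ p and w begins with p copies of 0, we have y = 0^k with 1 ≤ k ≤ p.
Consider xy^0z = xz = 0^{p-k} 1^p. Since k ≥ 1, the 0-count p-k is less than p, so i ≥ j fails; thus xz ∉ L.
This contradicts the pumping lemma, so L is not regular.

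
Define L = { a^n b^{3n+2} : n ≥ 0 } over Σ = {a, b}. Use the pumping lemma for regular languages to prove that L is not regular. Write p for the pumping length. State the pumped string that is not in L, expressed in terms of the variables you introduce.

a^{p+k} b^{3p+2}

Assume L is regular. Let p be the pumping length given by the pumping lemma.
Take w = a^p b^{3p+2}. Then w ∈ L and |w| = 4p+2 ≥ p.
Write w = xyz as guaranteed by the lemma, with |xy| ≤ p and y is nonempty.
The first p characters of w are a's, so xy (and hence y) consists only of a's. Write y = a^k, 1 ≤ k ≤ p.
Pump with i = 2: xy^2z = a^{p+k} b^{3p+2}. For this to lie in L we would need 3p+2 = 3(p+k)+2, which forces k = 0. But k ≥ 1, so xy^2z ∉ L.
This contradicts the pumping lemma, so L is not regular.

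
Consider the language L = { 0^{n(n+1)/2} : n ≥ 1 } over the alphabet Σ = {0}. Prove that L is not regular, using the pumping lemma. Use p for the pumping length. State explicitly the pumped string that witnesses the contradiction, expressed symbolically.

Assume L is regular; let p be its pumping constant.
Take w = 0^{p(p+1)/2} ∈ L with |w| = p(p+1)/2 ≥ p.
Write w = xyz as guaranteed by the lemma, with |xy| ≤ p and y is nonempty.
Then y = 0^k for some k with 1 ≤ k ≤ p.
Pump with i = 2: xy^2z = 0^{p(p+1)/2+k}. Since 1 ≤ k ≤ p, p(p+1)/2 < p(p+1)/2+k ≤ p(p+1)/2+p < (p+1)(p+2)/2, so p(p+1)/2+k is strictly between consecutive triangular numbers. So xy^2z ∉ L.
This is a contradiction; hence L is not regular.

0^{p(p+1)/2+k}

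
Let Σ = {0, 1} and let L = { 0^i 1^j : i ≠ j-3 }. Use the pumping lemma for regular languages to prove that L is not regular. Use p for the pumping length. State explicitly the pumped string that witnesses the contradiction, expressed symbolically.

0^{p+p!} 1^{p+p!+3}

Assume L is regular; let p be its pumping constant.
Choose w = 0^p 1^{p+p!+3}. Since p ≠ (p+p!+3)-3 = p+p!, w ∈ L; and |w| ≥ p.
Write w = xyz as guaranteed by the lemma, with |xy| ≤ p and y is nonempty.
The first p characters of w are 0's, so xy (and hence y) consists only of 0's. Write y = 0^k, 1 ≤ k ≤ p.
Since 1 ≤ k ≤ p, k divides p!; set t = 1 + p!/k. Then xy^t z has p + (p!/k)·k = p + p! copies of 0. Now the 0-count is p+p! and (1-count)-3 = (p+p!+3)-3 = p+p!, so i ≠ j-3 fails. So xy^t z = 0^{p+p!} 1^{p+p!+3} ∉ L.
Contradiction. Therefore L is not regular.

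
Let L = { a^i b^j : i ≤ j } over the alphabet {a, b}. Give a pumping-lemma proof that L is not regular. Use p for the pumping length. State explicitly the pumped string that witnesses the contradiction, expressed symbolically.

a^{p+k} b^p

Suppose for contradiction that L is regular, and let p be the pumping length.
Choose w = a^p b^p ∈ L, with |w| = 2p ≥ p.
The pumping lemma gives a decomposition w = xyz where |xy| ≤ p and y is nonempty.
The first p characters of w are a's, so xy (and hence y) consists only of a's. Write y = a^k, 1 ≤ k ≤ p.
Consider xy^2z = a^{p+k} b^p. Since k ≥ 1, the a-count p+k exceeds the b-count p, so i ≤ j fails; thus xy^2z ∉ L.
This contradicts the pumping lemma, so L is not regular.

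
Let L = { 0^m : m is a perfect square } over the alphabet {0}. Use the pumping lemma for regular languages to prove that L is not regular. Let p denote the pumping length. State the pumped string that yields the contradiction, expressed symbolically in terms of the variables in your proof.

Assume L is regular. Let p be the pumping length given by the pumping lemma.
Take w = 0^{p²} ∈ L with |w| = p² ≥ p.
By the pumping lemma, w = xyz with |xy| ≤ p and |y| ≥ 1.
Then y = 0^k for some k with 1 ≤ k ≤ p.
Pump with i = 2: xy^2z = 0^{p²+k}. Since 1 ≤ k ≤ p, p² < p²+k ≤ p²+p < (p+1)², so p²+k lies strictly between consecutive squares and is not a perfect square. So xy^2z ∉ L.
Contradiction. Therefore L is not regular.

0^{p²+k}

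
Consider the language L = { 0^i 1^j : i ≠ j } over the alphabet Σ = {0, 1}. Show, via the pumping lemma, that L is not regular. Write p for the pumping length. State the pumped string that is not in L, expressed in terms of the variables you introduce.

Assume L is regular. Let p be the pumping length given by the pumping lemma.
Choose w = 0^p 1^{p+p!}. Since p ≠ p+p!, w ∈ L; and |w| ≥ p.
By the pumping lemma, w = xyz with |xy| ≤ p and y is nonempty.
The first p characters of w are 0's, so xy (and hence y) consists only of 0's. Write y = 0^k, 1 ≤ k ≤ p.
Since 1 ≤ k ≤ p, k divides p!; set t = 1 + p!/k. Then xy^t z has p + (p!/k)·k = p + p! copies of 0. Now the 0-count equals the 1-count, so i ≠ j fails. So xy^t z = 0^{p+p!} 1^{p+p!} ∉ L.
This contradicts the pumping lemma, so L is not regular.

0^{p+p!} 1^{p+p!}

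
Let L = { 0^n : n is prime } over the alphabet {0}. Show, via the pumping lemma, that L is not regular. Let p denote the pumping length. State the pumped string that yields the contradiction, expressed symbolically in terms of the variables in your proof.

Toward a contradiction, assume L is regular with pumping length p.
Let q be a prime with q ≥ p+2 (infinitely many primes exist), and take w = 0^q ∈ L with |w| = q ≥ p.
Write w = xyz as guaranteed by the lemma, with |xy| ≤ p and |y| ≥ 1.
Then y = 0^k for some k with 1 ≤ k ≤ p.
Since 1 ≤ k ≤ p, |xz| = q-k. Pump with i = q+1: |xy^{q+1}z| = (q-k)+(q+1)k = q+qk = q(1+k), which is composite (both factors ≥ 2). So xy^{q+1}z = 0^{q(1+k)} ∉ L.
This is a contradiction; hence L is not regular.

0^{q(1+k)}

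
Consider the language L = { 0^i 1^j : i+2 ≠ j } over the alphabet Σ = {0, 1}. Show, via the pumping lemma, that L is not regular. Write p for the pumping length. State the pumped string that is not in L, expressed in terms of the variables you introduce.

0^{p+p!} 1^{p+p!+2}

Suppose for contradiction that L is regular, and let p be the pumping length.
Choose w = 0^p 1^{p+p!+2}. Since p ≠ (p+p!+2)-2 = p+p!, w ∈ L; and |w| ≥ p.
Write w = xyz as guaranteed by the lemma, with |xy| ≤ p and |y| > 0.
Since the first p symbols of w are all 0's and |xy| ≤ p, y lies entirely in the leading 0-block: y = 0^k for some k with 1 ≤ k ≤ p.
Since 1 ≤ k ≤ p, k divides p!; set t = 1 + p!/k. Then xy^t z has p + (p!/k)·k = p + p! copies of 0. Now the 0-count is p+p! and (1-count)-2 = (p+p!+2)-2 = p+p!, so i+2 ≠ j fails. So xy^t z = 0^{p+p!} 1^{p+p!+2} ∉ L.
This contradicts the pumping lemma, so L is not regular.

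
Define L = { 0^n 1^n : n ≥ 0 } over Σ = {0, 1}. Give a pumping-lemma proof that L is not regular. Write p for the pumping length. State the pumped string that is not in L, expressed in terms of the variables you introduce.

Toward a contradiction, assume L is regular with pumping length p.
Take w = 0^p 1^p. Then w ∈ L and |w| = 2p ≥ p.
The pumping lemma gives a decomposition w = xyz where |xy| ≤ p and y is nonempty.
Since the first p symbols of w are all 0's and |xy| ≤ p, y lies entirely in the leading 0-block: y = 0^k for some k with 1 ≤ k ≤ p.
Pump with i = 2: xy^2z = 0^{p+k} 1^p. For this to lie in L we would need p = p+k, which forces k = 0. But k ≥ 1, so xy^2z ∉ L.
Contradiction. Therefore L is not regular.

0^{p+k} 1^p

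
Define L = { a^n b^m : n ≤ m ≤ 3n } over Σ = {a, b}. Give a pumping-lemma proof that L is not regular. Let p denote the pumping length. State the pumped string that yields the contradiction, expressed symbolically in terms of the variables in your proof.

a^{p+k} b^p

Toward a contradiction, assume L is regular with pumping length p.
Take w = a^p b^p ∈ L (since p ≤ p ≤ 3p), with |w| = 2p ≥ p.
By the pumping lemma, w = xyz with |xy| ≤ p and |y| > 0.
The first p characters of w are a's, so xy (and hence y) consists only of a's. Write y = a^k, 1 ≤ k ≤ p.
Pump with i = 2: xy^2z = a^{p+k} b^p. Now n = p+k > p = m, so the condition n ≤ m fails. Thus xy^2z ∉ L.
This contradicts the pumping lemma, so L is not regular.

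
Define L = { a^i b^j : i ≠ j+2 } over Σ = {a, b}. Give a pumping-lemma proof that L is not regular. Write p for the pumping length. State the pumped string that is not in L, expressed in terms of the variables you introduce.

Suppose for contradiction that L is regular, and let p be the pumping length.
Choose w = a^p b^{p+p!-2}. Since p ≠ (p+p!-2)+2 = p+p!, w ∈ L; and |w| ≥ p.
The pumping lemma gives a decomposition w = xyz where |xy| ≤ p and |y| ≥ 1.
Because |xy| ≤ p and w begins with p copies of a, we have y = a^k with 1 ≤ k ≤ p.
Since 1 ≤ k ≤ p, k divides p!; set t = 1 + p!/k. Then xy^t z has p + (p!/k)·k = p + p! copies of a. Now the a-count is p+p! and (b-count)+2 = (p+p!-2)+2 = p+p!, so i ≠ j+2 fails. So xy^t z = a^{p+p!} b^{p+p!-2} ∉ L.
Contradiction. Therefore L is not regular.

a^{p+p!} b^{p+p!-2}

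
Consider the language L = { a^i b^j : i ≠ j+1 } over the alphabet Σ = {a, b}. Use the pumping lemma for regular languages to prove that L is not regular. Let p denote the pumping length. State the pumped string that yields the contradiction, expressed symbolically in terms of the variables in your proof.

Suppose for contradiction that L is regular, and let p be the pumping length.
Choose w = a^p b^{p+p!-1}. Since p ≠ (p+p!-1)+1 = p+p!, w ∈ L; and |w| ≥ p.
Write w = xyz as guaranteed by the lemma, with |xy| ≤ p and y is nonempty.
The first p characters of w are a's, so xy (and hence y) consists only of a's. Write y = a^k, 1 ≤ k ≤ p.
Since 1 ≤ k ≤ p, k divides p!; set t = 1 + p!/k. Then xy^t z has p + (p!/k)·k = p + p! copies of a. Now the a-count is p+p! and (b-count)+1 = (p+p!-1)+1 = p+p!, so i ≠ j+1 fails. So xy^t z = a^{p+p!} b^{p+p!-1} ∉ L.
This is a contradiction; hence L is not regular.

a^{p+p!} b^{p+p!-1}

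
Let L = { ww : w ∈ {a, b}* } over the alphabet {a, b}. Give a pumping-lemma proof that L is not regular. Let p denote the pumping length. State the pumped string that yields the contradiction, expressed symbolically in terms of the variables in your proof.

a^{p+k} b^p a^p b^p

Toward a contradiction, assume L is regular with pumping length p.
Take w = a^p b^p a^p b^p = uu where u = a^pb^p; then w ∈ L and |w| = 4p ≥ p.
The pumping lemma gives a decomposition w = xyz where |xy| ≤ p and y is nonempty.
The first p characters of w are a's, so xy (and hence y) consists only of a's. Write y = a^k, 1 ≤ k ≤ p.
Pump with i = 2: xy^2z = a^{p+k} b^p a^p b^p, of length 4p+k. Suppose this equals vv. The string starts with a and ends with b, so v does too; thus the boundary between the two copies of v is a b→a transition. There is exactly one such transition, at position 2p+k, so |v| = 2p+k and |vv| = 4p+2k ≠ 4p+k since k ≥ 1. So xy^2z ∉ L.
This is a contradiction; hence L is not regular.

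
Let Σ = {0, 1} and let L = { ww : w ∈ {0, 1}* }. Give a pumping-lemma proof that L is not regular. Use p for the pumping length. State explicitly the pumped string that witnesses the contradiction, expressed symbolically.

0^{p+k} 1^p 0^p 1^p

Assume L is regular. Let p be the pumping length given by the pumping lemma.
Take w = 0^p 1^p 0^p 1^p = uu where u = 0^p1^p; then w ∈ L and |w| = 4p ≥ p.
By the pumping lemma, w = xyz with |xy| ≤ p and y is nonempty.
Because |xy| ≤ p and w begins with p copies of 0, we have y = 0^k with 1 ≤ k ≤ p.
Pump with i = 2: xy^2z = 0^{p+k} 1^p 0^p 1^p, of length 4p+k. Suppose this equals vv. The string starts with 0 and ends with 1, so v does too; thus the boundary between the two copies of v is a 1→0 transition. There is exactly one such transition, at position 2p+k, so |v| = 2p+k and |vv| = 4p+2k ≠ 4p+k since k ≥ 1. So xy^2z ∉ L.
This contradicts the pumping lemma, so L is not regular.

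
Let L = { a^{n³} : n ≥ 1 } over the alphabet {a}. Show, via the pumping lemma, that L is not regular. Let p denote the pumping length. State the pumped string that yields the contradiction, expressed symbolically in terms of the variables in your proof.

a^{p³+k}

Assume L is regular; let p be its pumping constant.
Take w = a^{p³} ∈ L with |w| = p³ ≥ p.
Write w = xyz as guaranteed by the lemma, with |xy| ≤ p and |y| ≥ 1.
Then y = a^k for some k with 1 ≤ k ≤ p.
Pump with i = 2: xy^2z = a^{p³+k}. Since 1 ≤ k ≤ p, p³ < p³+k ≤ p³+p < p³+3p²+3p+1 = (p+1)³, so p³+k is not a perfect cube. So xy^2z ∉ L.
This contradicts the pumping lemma, so L is not regular.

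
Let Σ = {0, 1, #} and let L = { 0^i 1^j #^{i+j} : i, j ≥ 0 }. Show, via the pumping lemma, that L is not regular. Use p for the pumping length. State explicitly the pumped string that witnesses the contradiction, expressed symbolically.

Assume L is regular. Let p be the pumping length given by the pumping lemma.
Take w = 0^p 1^p #^{2p} ∈ L (with i=j=p, i+j=2p), |w| = 4p ≥ p.
By the pumping lemma, w = xyz with |xy| ≤ p and |y| > 0.
Since the first p symbols of w are all 0's and |xy| ≤ p, y lies entirely in the leading 0-block: y = 0^k for some k with 1 ≤ k ≤ p.
Consider xy^2z = 0^{p+k} 1^p #^{2p}. Now the 0- and 1-counts sum to 2p+k, but the #-count is 2p ≠ 2p+k. So xy^2z ∉ L.
This is a contradiction; hence L is not regular.

0^{p+k} 1^p #^{2p}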